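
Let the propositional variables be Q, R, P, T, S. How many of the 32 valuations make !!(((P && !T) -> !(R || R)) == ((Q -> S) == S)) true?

Initial set: {!!(((P && !T) -> !(R || R)) == ((Q -> S) == S))}.
!!(((P && !T) -> !(R || R)) == ((Q -> S) == S)): drop double negation, giving (((P && !T) -> !(R || R)) == ((Q -> S) == S)).
(((P && !T) -> !(R || R)) == ((Q -> S) == S)): β-rule — branch into ((P && !T) -> !(R || R)), ((Q -> S) == S)  //  !((P && !T) -> !(R || R)), !((Q -> S) == S).
  branch 1 (add ((P && !T) -> !(R || R)), ((Q -> S) == S)):
    ((P && !T) -> !(R || R)): β-rule — branch into !(P && !T)  //  !(R || R).
      branch 1.1 (add !(P && !T)):
        ((Q -> S) == S): β-rule — branch into (Q -> S), S  //  !(Q -> S), !S.
          branch 1.1.1 (add (Q -> S), S):
            !(P && !T): β-rule — branch into !P  //  !!T.
              branch 1.1.1.1 (add !P):
                (Q -> S): β-rule — branch into !Q  //  S.
                  branch 1.1.1.1.1 (add !Q):
                    ○ open, literals {P=0, Q=0, S=1}.
                  branch 1.1.1.1.2 (add S):
                    ○ open, literals {P=0, S=1}.
              branch 1.1.1.2 (add !!T):
                (Q -> S): β-rule — branch into !Q  //  S.
                  branch 1.1.1.2.1 (add !Q):
                    ○ open, literals {Q=0, S=1, T=1}.
                  branch 1.1.1.2.2 (add S):
                    ○ open, literals {S=1, T=1}.
          branch 1.1.2 (add !(Q -> S), !S):
            !(Q -> S): α-rule — add Q, !S.
            !(P && !T): β-rule — branch into !P  //  !!T.
              branch 1.1.2.1 (add !P):
                ○ open, literals {P=0, Q=1, S=0}.
              branch 1.1.2.2 (add !!T):
                ○ open, literals {Q=1, S=0, T=1}.
      branch 1.2 (add !(R || R)):
        !(R || R): α-rule — add !R, !R.
        ((Q -> S) == S): β-rule — branch into (Q -> S), S  //  !(Q -> S), !S.
          branch 1.2.1 (add (Q -> S), S):
            (Q -> S): β-rule — branch into !Q  //  S.
              branch 1.2.1.1 (add !Q):
                ○ open, literals {Q=0, R=0, S=1}.
              branch 1.2.1.2 (add S):
                ○ open, literals {R=0, S=1}.
          branch 1.2.2 (add !(Q -> S), !S):
            !(Q -> S): α-rule — add Q, !S.
            ○ open, literals {Q=1, R=0, S=0}.
  branch 2 (add !((P && !T) -> !(R || R)), !((Q -> S) == S)):
    !((P && !T) -> !(R || R)): α-rule — add (P && !T), !!(R || R).
    (P && !T): α-rule — add P, !T.
    !((Q -> S) == S): β-rule — branch into (Q -> S), !S  //  !(Q -> S), S.
      branch 2.1 (add (Q -> S), !S):
        !!(R || R): β-rule — branch into R  //  R.
          branch 2.1.1 (add R):
            (Q -> S): β-rule — branch into !Q  //  S.
              branch 2.1.1.1 (add !Q):
                ○ open, literals {P=1, Q=0, R=1, S=0, T=0}.
              branch 2.1.1.2 (add S):
                × closes — contains both S and !S.
          branch 2.1.2 (add R):
            (Q -> S): β-rule — branch into !Q  //  S.
              branch 2.1.2.1 (add !Q):
                ○ open, literals {P=1, Q=0, R=1, S=0, T=0}.
              branch 2.1.2.2 (add S):
                × closes — contains both S and !S.
      branch 2.2 (add !(Q -> S), S):
        !(Q -> S): α-rule — add Q, !S.
        × closes — contains both S and !S.
3 branches closed, 11 open.
Each open branch fixes some atoms; the unmentioned ones are free. Counting distinct full assignments: branch {P=0, Q=0, S=1} (R, T) contributes 4 new; branch {P=0, S=1} (Q, R, T) contributes 4 new; branch {Q=0, S=1, T=1} (R, P) contributes 2 new; branch {S=1, T=1} (Q, R, P) contributes 2 new; branch {P=0, Q=1, S=0} (R, T) contributes 4 new; branch {Q=1, S=0, T=1} (R, P) contributes 2 new; branch {Q=0, R=0, S=1} (P, T) contributes 1 new; branch {R=0, S=1} (Q, P, T) contributes 1 new; branch {Q=1, R=0, S=0} (P, T) contributes 1 new; branch {P=1, Q=0, R=1, S=0, T=0} (none free) contributes 1 new; branch {P=1, Q=0, R=1, S=0, T=0} (none free) contributes 0 new. Total: 22.

22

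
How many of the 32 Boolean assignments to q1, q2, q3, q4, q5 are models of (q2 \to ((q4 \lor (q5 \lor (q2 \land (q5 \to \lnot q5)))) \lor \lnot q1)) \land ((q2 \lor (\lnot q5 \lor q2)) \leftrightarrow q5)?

Initial set: {((q2 \to ((q4 \lor (q5 \lor (q2 \land (q5 \to \lnot q5)))) \lor \lnot q1)) \land ((q2 \lor (\lnot q5 \lor q2)) \leftrightarrow q5))}.
((q2 \to ((q4 \lor (q5 \lor (q2 \land (q5 \to \lnot q5)))) \lor \lnot q1)) \land ((q2 \lor (\lnot q5 \lor q2)) \leftrightarrow q5)): α-rule — add (q2 \to ((q4 \lor (q5 \lor (q2 \land (q5 \to \lnot q5)))) \lor \lnot q1)), ((q2 \lor (\lnot q5 \lor q2)) \leftrightarrow q5).
(q2 \to ((q4 \lor (q5 \lor (q2 \land (q5 \to \lnot q5)))) \lor \lnot q1)): β-rule — branch into \lnot q2  //  ((q4 \lor (q5 \lor (q2 \land (q5 \to \lnot q5)))) \lor \lnot q1).
  branch 1 (add \lnot q2):
    ((q2 \lor (\lnot q5 \lor q2)) \leftrightarrow q5): β-rule — branch into (q2 \lor (\lnot q5 \lor q2)), q5  //  \lnot (q2 \lor (\lnot q5 \lor q2)), \lnot q5.
      branch 1.1 (add (q2 \lor (\lnot q5 \lor q2)), q5):
        (q2 \lor (\lnot q5 \lor q2)): β-rule — branch into q2  //  (\lnot q5 \lor q2).
          branch 1.1.1 (add q2):
            × closes — contains both q2 and \lnot q2.
          branch 1.1.2 (add (\lnot q5 \lor q2)):
            (\lnot q5 \lor q2): β-rule — branch into \lnot q5  //  q2.
              branch 1.1.2.1 (add \lnot q5):
                × closes — contains both q5 and \lnot q5.
              branch 1.1.2.2 (add q2):
                × closes — contains both q2 and \lnot q2.
      branch 1.2 (add \lnot (q2 \lor (\lnot q5 \lor q2)), \lnot q5):
        \lnot (q2 \lor (\lnot q5 \lor q2)): α-rule — add \lnot q2, \lnot (\lnot q5 \lor q2).
        \lnot (\lnot q5 \lor q2): α-rule — add \lnot \lnot q5, \lnot q2.
        × closes — contains both q5 and \lnot q5.
  branch 2 (add ((q4 \lor (q5 \lor (q2 \land (q5 \to \lnot q5)))) \lor \lnot q1)):
    ((q2 \lor (\lnot q5 \lor q2)) \leftrightarrow q5): β-rule — branch into (q2 \lor (\lnot q5 \lor q2)), q5  //  \lnot (q2 \lor (\lnot q5 \lor q2)), \lnot q5.
      branch 2.1 (add (q2 \lor (\lnot q5 \lor q2)), q5):
        ((q4 \lor (q5 \lor (q2 \land (q5 \to \lnot q5)))) \lor \lnot q1): β-rule — branch into (q4 \lor (q5 \lor (q2 \land (q5 \to \lnot q5))))  //  \lnot q1.
          branch 2.1.1 (add (q4 \lor (q5 \lor (q2 \land (q5 \to \lnot q5))))):
            (q2 \lor (\lnot q5 \lor q2)): β-rule — branch into q2  //  (\lnot q5 \lor q2).
              branch 2.1.1.1 (add q2):
                (q4 \lor (q5 \lor (q2 \land (q5 \to \lnot q5)))): β-rule — branch into q4  //  (q5 \lor (q2 \land (q5 \to \lnot q5))).
                  branch 2.1.1.1.1 (add q4):
                    ○ open, literals {q2=T, q4=T, q5=T}.
                  branch 2.1.1.1.2 (add (q5 \lor (q2 \land (q5 \to \lnot q5)))):
                    (q5 \lor (q2 \land (q5 \to \lnot q5))): β-rule — branch into q5  //  (q2 \land (q5 \to \lnot q5)).
                      branch 2.1.1.1.2.1 (add q5):
                        ○ open, literals {q2=T, q5=T}.
                      branch 2.1.1.1.2.2 (add (q2 \land (q5 \to \lnot q5))):
                        (q2 \land (q5 \to \lnot q5)): α-rule — add q2, (q5 \to \lnot q5).
                        (q5 \to \lnot q5): β-rule — branch into \lnot q5  //  \lnot q5.
                          branch 2.1.1.1.2.2.1 (add \lnot q5):
                            × closes — contains both q5 and \lnot q5.
                          branch 2.1.1.1.2.2.2 (add \lnot q5):
                            × closes — contains both q5 and \lnot q5.
              branch 2.1.1.2 (add (\lnot q5 \lor q2)):
                (q4 \lor (q5 \lor (q2 \land (q5 \to \lnot q5)))): β-rule — branch into q4  //  (q5 \lor (q2 \land (q5 \to \lnot q5))).
                  branch 2.1.1.2.1 (add q4):
                    (\lnot q5 \lor q2): β-rule — branch into \lnot q5  //  q2.
                      branch 2.1.1.2.1.1 (add \lnot q5):
                        × closes — contains both q5 and \lnot q5.
                      branch 2.1.1.2.1.2 (add q2):
                        ○ open, literals {q2=T, q4=T, q5=T}.
                  branch 2.1.1.2.2 (add (q5 \lor (q2 \land (q5 \to \lnot q5)))):
                    (\lnot q5 \lor q2): β-rule — branch into \lnot q5  //  q2.
                      branch 2.1.1.2.2.1 (add \lnot q5):
                        × closes — contains both q5 and \lnot q5.
                      branch 2.1.1.2.2.2 (add q2):
                        (q5 \lor (q2 \land (q5 \to \lnot q5))): β-rule — branch into q5  //  (q2 \land (q5 \to \lnot q5)).
                          branch 2.1.1.2.2.2.1 (add q5):
                            ○ open, literals {q2=T, q5=T}.
                          branch 2.1.1.2.2.2.2 (add (q2 \land (q5 \to \lnot q5))):
                            (q2 \land (q5 \to \lnot q5)): α-rule — add q2, (q5 \to \lnot q5).
                            (q5 \to \lnot q5): β-rule — branch into \lnot q5  //  \lnot q5.
                              branch 2.1.1.2.2.2.2.1 (add \lnot q5):
                                × closes — contains both q5 and \lnot q5.
                              branch 2.1.1.2.2.2.2.2 (add \lnot q5):
                                × closes — contains both q5 and \lnot q5.
          branch 2.1.2 (add \lnot q1):
            (q2 \lor (\lnot q5 \lor q2)): β-rule — branch into q2  //  (\lnot q5 \lor q2).
              branch 2.1.2.1 (add q2):
                ○ open, literals {q1=F, q2=T, q5=T}.
              branch 2.1.2.2 (add (\lnot q5 \lor q2)):
                (\lnot q5 \lor q2): β-rule — branch into \lnot q5  //  q2.
                  branch 2.1.2.2.1 (add \lnot q5):
                    × closes — contains both q5 and \lnot q5.
                  branch 2.1.2.2.2 (add q2):
                    ○ open, literals {q1=F, q2=T, q5=T}.
      branch 2.2 (add \lnot (q2 \lor (\lnot q5 \lor q2)), \lnot q5):
        \lnot (q2 \lor (\lnot q5 \lor q2)): α-rule — add \lnot q2, \lnot (\lnot q5 \lor q2).
        \lnot (\lnot q5 \lor q2): α-rule — add \lnot \lnot q5, \lnot q2.
        × closes — contains both q5 and \lnot q5.
12 branches closed, 6 open.
Each open branch fixes some atoms; the unmentioned ones are free. Counting distinct full assignments: branch {q2=T, q4=T, q5=T} (q1, q3) contributes 4 new; branch {q2=T, q5=T} (q1, q3, q4) contributes 4 new; branch {q2=T, q4=T, q5=T} (q1, q3) contributes 0 new; branch {q2=T, q5=T} (q1, q3, q4) contributes 0 new; branch {q1=F, q2=T, q5=T} (q3, q4) contributes 0 new; branch {q1=F, q2=T, q5=T} (q3, q4) contributes 0 new. Total: 8.

8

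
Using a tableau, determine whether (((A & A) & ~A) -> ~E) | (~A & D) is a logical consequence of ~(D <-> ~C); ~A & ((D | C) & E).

Yes

Initial set: {~(D <-> ~C); (~A & ((D | C) & E)); ~((((A & A) & ~A) -> ~E) | (~A & D))}.
(~A & ((D | C) & E)): α-rule — add ~A, ((D | C) & E).
~((((A & A) & ~A) -> ~E) | (~A & D)): α-rule — add ~(((A & A) & ~A) -> ~E), ~(~A & D).
((D | C) & E): α-rule — add (D | C), E.
~(((A & A) & ~A) -> ~E): α-rule — add ((A & A) & ~A), ~~E.
((A & A) & ~A): α-rule — add (A & A), ~A.
(A & A): α-rule — add A, A.
× closes — contains both A and ~A.
All 1 branch closes.
Every branch closed, so the premises entail the conclusion.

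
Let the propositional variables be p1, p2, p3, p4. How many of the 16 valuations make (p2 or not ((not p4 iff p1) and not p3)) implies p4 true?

9

Initial set: {((p2 or not ((not p4 iff p1) and not p3)) implies p4)}.
((p2 or not ((not p4 iff p1) and not p3)) implies p4): β-rule — branch into not (p2 or not ((not p4 iff p1) and not p3))  //  p4.
  branch 1 (add not (p2 or not ((not p4 iff p1) and not p3))):
    not (p2 or not ((not p4 iff p1) and not p3)): α-rule — add not p2, not not ((not p4 iff p1) and not p3).
    not not ((not p4 iff p1) and not p3): α-rule — add (not p4 iff p1), not p3.
    (not p4 iff p1): β-rule — branch into not p4, p1  //  not not p4, not p1.
      branch 1.1 (add not p4, p1):
        ○ open, literals {p1=T, p2=F, p3=F, p4=F}.
      branch 1.2 (add not not p4, not p1):
        ○ open, literals {p1=F, p2=F, p3=F, p4=T}.
  branch 2 (add p4):
    ○ open, literals {p4=T}.
0 branches closed, 3 open.
Each open branch fixes some atoms; the unmentioned ones are free. Counting distinct full assignments: branch {p1=T, p2=F, p3=F, p4=F} (none free) contributes 1 new; branch {p1=F, p2=F, p3=F, p4=T} (none free) contributes 1 new; branch {p4=T} (p1, p2, p3) contributes 7 new. Total: 9.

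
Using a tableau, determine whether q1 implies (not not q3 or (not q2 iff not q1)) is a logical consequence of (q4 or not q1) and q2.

Yes

Initial set: {((q4 or not q1) and q2); not (q1 implies (not not q3 or (not q2 iff not q1)))}.
((q4 or not q1) and q2): α-rule — add (q4 or not q1), q2.
not (q1 implies (not not q3 or (not q2 iff not q1))): α-rule — add q1, not (not not q3 or (not q2 iff not q1)).
not (not not q3 or (not q2 iff not q1)): α-rule — add not not not q3, not (not q2 iff not q1).
not not not q3: drop double negation, giving not q3.
(q4 or not q1): β-rule — branch into q4  //  not q1.
  branch 1 (add q4):
    not (not q2 iff not q1): β-rule — branch into not q2, not not q1  //  not not q2, not q1.
      branch 1.1 (add not q2, not not q1):
        × closes — contains both q2 and not q2.
      branch 1.2 (add not not q2, not q1):
        × closes — contains both q1 and not q1.
  branch 2 (add not q1):
    × closes — contains both q1 and not q1.
All 3 branches close.
Every branch closed, so the premises entail the conclusion.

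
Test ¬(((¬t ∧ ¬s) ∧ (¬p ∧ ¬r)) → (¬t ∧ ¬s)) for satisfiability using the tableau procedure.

Unsatisfiable

Initial set: {¬(((¬t ∧ ¬s) ∧ (¬p ∧ ¬r)) → (¬t ∧ ¬s))}.
¬(((¬t ∧ ¬s) ∧ (¬p ∧ ¬r)) → (¬t ∧ ¬s)): α-rule — add ((¬t ∧ ¬s) ∧ (¬p ∧ ¬r)), ¬(¬t ∧ ¬s).
((¬t ∧ ¬s) ∧ (¬p ∧ ¬r)): α-rule — add (¬t ∧ ¬s), (¬p ∧ ¬r).
(¬t ∧ ¬s): α-rule — add ¬t, ¬s.
(¬p ∧ ¬r): α-rule — add ¬p, ¬r.
¬(¬t ∧ ¬s): β-rule — branch into ¬¬t  //  ¬¬s.
  branch 1 (add ¬¬t):
    × closes — contains both t and ¬t.
  branch 2 (add ¬¬s):
    × closes — contains both s and ¬s.
All 2 branches close.
Every branch closed; the formula is unsatisfiable.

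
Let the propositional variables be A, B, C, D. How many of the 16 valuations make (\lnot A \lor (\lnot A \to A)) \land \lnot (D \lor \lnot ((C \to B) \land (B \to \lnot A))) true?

Initial set: {((\lnot A \lor (\lnot A \to A)) \land \lnot (D \lor \lnot ((C \to B) \land (B \to \lnot A))))}.
((\lnot A \lor (\lnot A \to A)) \land \lnot (D \lor \lnot ((C \to B) \land (B \to \lnot A)))): α-rule — add (\lnot A \lor (\lnot A \to A)), \lnot (D \lor \lnot ((C \to B) \land (B \to \lnot A))).
\lnot (D \lor \lnot ((C \to B) \land (B \to \lnot A))): α-rule — add \lnot D, \lnot \lnot ((C \to B) \land (B \to \lnot A)).
\lnot \lnot ((C \to B) \land (B \to \lnot A)): α-rule — add (C \to B), (B \to \lnot A).
(\lnot A \lor (\lnot A \to A)): β-rule — branch into \lnot A  //  (\lnot A \to A).
  branch 1 (add \lnot A):
    (C \to B): β-rule — branch into \lnot C  //  B.
      branch 1.1 (add \lnot C):
        (B \to \lnot A): β-rule — branch into \lnot B  //  \lnot A.
          branch 1.1.1 (add \lnot B):
            ○ open, literals {A=false, B=false, C=false, D=false}.
          branch 1.1.2 (add \lnot A):
            ○ open, literals {A=false, C=false, D=false}.
      branch 1.2 (add B):
        (B \to \lnot A): β-rule — branch into \lnot B  //  \lnot A.
          branch 1.2.1 (add \lnot B):
            × closes — contains both B and \lnot B.
          branch 1.2.2 (add \lnot A):
            ○ open, literals {A=false, B=true, D=false}.
  branch 2 (add (\lnot A \to A)):
    (C \to B): β-rule — branch into \lnot C  //  B.
      branch 2.1 (add \lnot C):
        (B \to \lnot A): β-rule — branch into \lnot B  //  \lnot A.
          branch 2.1.1 (add \lnot B):
            (\lnot A \to A): β-rule — branch into \lnot \lnot A  //  A.
              branch 2.1.1.1 (add \lnot \lnot A):
                ○ open, literals {A=true, B=false, C=false, D=false}.
              branch 2.1.1.2 (add A):
                ○ open, literals {A=true, B=false, C=false, D=false}.
          branch 2.1.2 (add \lnot A):
            (\lnot A \to A): β-rule — branch into \lnot \lnot A  //  A.
              branch 2.1.2.1 (add \lnot \lnot A):
                × closes — contains both A and \lnot A.
              branch 2.1.2.2 (add A):
                × closes — contains both A and \lnot A.
      branch 2.2 (add B):
        (B \to \lnot A): β-rule — branch into \lnot B  //  \lnot A.
          branch 2.2.1 (add \lnot B):
            × closes — contains both B and \lnot B.
          branch 2.2.2 (add \lnot A):
            (\lnot A \to A): β-rule — branch into \lnot \lnot A  //  A.
              branch 2.2.2.1 (add \lnot \lnot A):
                × closes — contains both A and \lnot A.
              branch 2.2.2.2 (add A):
                × closes — contains both A and \lnot A.
6 branches closed, 5 open.
Each open branch fixes some atoms; the unmentioned ones are free. Counting distinct full assignments: branch {A=false, B=false, C=false, D=false} (none free) contributes 1 new; branch {A=false, C=false, D=false} (B) contributes 1 new; branch {A=false, B=true, D=false} (C) contributes 1 new; branch {A=true, B=false, C=false, D=false} (none free) contributes 1 new; branch {A=true, B=false, C=false, D=false} (none free) contributes 0 new. Total: 4.

4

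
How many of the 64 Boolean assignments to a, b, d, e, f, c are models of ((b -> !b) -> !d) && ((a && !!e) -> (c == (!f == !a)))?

Initial set: {(((b -> !b) -> !d) && ((a && !!e) -> (c == (!f == !a))))}.
(((b -> !b) -> !d) && ((a && !!e) -> (c == (!f == !a)))): α-rule — add ((b -> !b) -> !d), ((a && !!e) -> (c == (!f == !a))).
((b -> !b) -> !d): β-rule — branch into !(b -> !b)  //  !d.
  branch 1 (add !(b -> !b)):
    !(b -> !b): α-rule — add b, !!b.
    ((a && !!e) -> (c == (!f == !a))): β-rule — branch into !(a && !!e)  //  (c == (!f == !a)).
      branch 1.1 (add !(a && !!e)):
        !(a && !!e): β-rule — branch into !a  //  !!!e.
          branch 1.1.1 (add !a):
            ○ open, literals {a=false, b=true}.
          branch 1.1.2 (add !!!e):
            !!!e: drop double negation, giving !e.
            ○ open, literals {b=true, e=false}.
      branch 1.2 (add (c == (!f == !a))):
        (c == (!f == !a)): β-rule — branch into c, (!f == !a)  //  !c, !(!f == !a).
          branch 1.2.1 (add c, (!f == !a)):
            (!f == !a): β-rule — branch into !f, !a  //  !!f, !!a.
              branch 1.2.1.1 (add !f, !a):
                ○ open, literals {a=false, b=true, c=true, f=false}.
              branch 1.2.1.2 (add !!f, !!a):
                ○ open, literals {a=true, b=true, c=true, f=true}.
          branch 1.2.2 (add !c, !(!f == !a)):
            !(!f == !a): β-rule — branch into !f, !!a  //  !!f, !a.
              branch 1.2.2.1 (add !f, !!a):
                ○ open, literals {a=true, b=true, c=false, f=false}.
              branch 1.2.2.2 (add !!f, !a):
                ○ open, literals {a=false, b=true, c=false, f=true}.
  branch 2 (add !d):
    ((a && !!e) -> (c == (!f == !a))): β-rule — branch into !(a && !!e)  //  (c == (!f == !a)).
      branch 2.1 (add !(a && !!e)):
        !(a && !!e): β-rule — branch into !a  //  !!!e.
          branch 2.1.1 (add !a):
            ○ open, literals {a=false, d=false}.
          branch 2.1.2 (add !!!e):
            !!!e: drop double negation, giving !e.
            ○ open, literals {d=false, e=false}.
      branch 2.2 (add (c == (!f == !a))):
        (c == (!f == !a)): β-rule — branch into c, (!f == !a)  //  !c, !(!f == !a).
          branch 2.2.1 (add c, (!f == !a)):
            (!f == !a): β-rule — branch into !f, !a  //  !!f, !!a.
              branch 2.2.1.1 (add !f, !a):
                ○ open, literals {a=false, c=true, d=false, f=false}.
              branch 2.2.1.2 (add !!f, !!a):
                ○ open, literals {a=true, c=true, d=false, f=true}.
          branch 2.2.2 (add !c, !(!f == !a)):
            !(!f == !a): β-rule — branch into !f, !!a  //  !!f, !a.
              branch 2.2.2.1 (add !f, !!a):
                ○ open, literals {a=true, c=false, d=false, f=false}.
              branch 2.2.2.2 (add !!f, !a):
                ○ open, literals {a=false, c=false, d=false, f=true}.
0 branches closed, 12 open.
Each open branch fixes some atoms; the unmentioned ones are free. Counting distinct full assignments: branch {a=false, b=true} (d, e, f, c) contributes 16 new; branch {b=true, e=false} (a, d, f, c) contributes 8 new; branch {a=false, b=true, c=true, f=false} (d, e) contributes 0 new; branch {a=true, b=true, c=true, f=true} (d, e) contributes 2 new; branch {a=true, b=true, c=false, f=false} (d, e) contributes 2 new; branch {a=false, b=true, c=false, f=true} (d, e) contributes 0 new; branch {a=false, d=false} (b, e, f, c) contributes 8 new; branch {d=false, e=false} (a, b, f, c) contributes 4 new; branch {a=false, c=true, d=false, f=false} (b, e) contributes 0 new; branch {a=true, c=true, d=false, f=true} (b, e) contributes 1 new; branch {a=true, c=false, d=false, f=false} (b, e) contributes 1 new; branch {a=false, c=false, d=false, f=true} (b, e) contributes 0 new. Total: 42.

42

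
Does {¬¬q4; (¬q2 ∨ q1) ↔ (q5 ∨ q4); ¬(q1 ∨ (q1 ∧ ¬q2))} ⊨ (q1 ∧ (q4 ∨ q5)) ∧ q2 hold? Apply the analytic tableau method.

Initial set: {¬¬q4; ((¬q2 ∨ q1) ↔ (q5 ∨ q4)); ¬(q1 ∨ (q1 ∧ ¬q2)); ¬((q1 ∧ (q4 ∨ q5)) ∧ q2)}.
¬¬q4: drop double negation, giving q4.
¬(q1 ∨ (q1 ∧ ¬q2)): α-rule — add ¬q1, ¬(q1 ∧ ¬q2).
((¬q2 ∨ q1) ↔ (q5 ∨ q4)): β-rule — branch into (¬q2 ∨ q1), (q5 ∨ q4)  //  ¬(¬q2 ∨ q1), ¬(q5 ∨ q4).
  branch 1 (add (¬q2 ∨ q1), (q5 ∨ q4)):
    ¬((q1 ∧ (q4 ∨ q5)) ∧ q2): β-rule — branch into ¬(q1 ∧ (q4 ∨ q5))  //  ¬q2.
      branch 1.1 (add ¬(q1 ∧ (q4 ∨ q5))):
        ¬(q1 ∧ ¬q2): β-rule — branch into ¬q1  //  ¬¬q2.
          branch 1.1.1 (add ¬q1):
            (¬q2 ∨ q1): β-rule — branch into ¬q2  //  q1.
              branch 1.1.1.1 (add ¬q2):
                (q5 ∨ q4): β-rule — branch into q5  //  q4.
                  branch 1.1.1.1.1 (add q5):
                    ¬(q1 ∧ (q4 ∨ q5)): β-rule — branch into ¬q1  //  ¬(q4 ∨ q5).
                      branch 1.1.1.1.1.1 (add ¬q1):
                        ○ open, literals {q1=F, q2=F, q4=T, q5=T}.
                      branch 1.1.1.1.1.2 (add ¬(q4 ∨ q5)):
                        ¬(q4 ∨ q5): α-rule — add ¬q4, ¬q5.
                        × closes — contains both q4 and ¬q4.
                  branch 1.1.1.1.2 (add q4):
                    ¬(q1 ∧ (q4 ∨ q5)): β-rule — branch into ¬q1  //  ¬(q4 ∨ q5).
                      branch 1.1.1.1.2.1 (add ¬q1):
                        ○ open, literals {q1=F, q2=F, q4=T}.
                      branch 1.1.1.1.2.2 (add ¬(q4 ∨ q5)):
                        ¬(q4 ∨ q5): α-rule — add ¬q4, ¬q5.
                        × closes — contains both q4 and ¬q4.
              branch 1.1.1.2 (add q1):
                × closes — contains both q1 and ¬q1.
          branch 1.1.2 (add ¬¬q2):
            (¬q2 ∨ q1): β-rule — branch into ¬q2  //  q1.
              branch 1.1.2.1 (add ¬q2):
                × closes — contains both q2 and ¬q2.
              branch 1.1.2.2 (add q1):
                × closes — contains both q1 and ¬q1.
      branch 1.2 (add ¬q2):
        ¬(q1 ∧ ¬q2): β-rule — branch into ¬q1  //  ¬¬q2.
          branch 1.2.1 (add ¬q1):
            (¬q2 ∨ q1): β-rule — branch into ¬q2  //  q1.
              branch 1.2.1.1 (add ¬q2):
                (q5 ∨ q4): β-rule — branch into q5  //  q4.
                  branch 1.2.1.1.1 (add q5):
                    ○ open, literals {q1=F, q2=F, q4=T, q5=T}.
                  branch 1.2.1.1.2 (add q4):
                    ○ open, literals {q1=F, q2=F, q4=T}.
              branch 1.2.1.2 (add q1):
                × closes — contains both q1 and ¬q1.
          branch 1.2.2 (add ¬¬q2):
            × closes — contains both q2 and ¬q2.
  branch 2 (add ¬(¬q2 ∨ q1), ¬(q5 ∨ q4)):
    ¬(¬q2 ∨ q1): α-rule — add ¬¬q2, ¬q1.
    ¬(q5 ∨ q4): α-rule — add ¬q5, ¬q4.
    × closes — contains both q4 and ¬q4.
8 branches closed, 4 open.
An open branch gives a countermodel: q1=F, q2=F, q4=T, q5=T (unmentioned atoms arbitrary); the premises hold there but the conclusion fails.

No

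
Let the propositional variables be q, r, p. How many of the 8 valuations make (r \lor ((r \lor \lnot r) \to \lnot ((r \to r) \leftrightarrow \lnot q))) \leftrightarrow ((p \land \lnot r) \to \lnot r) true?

6

Initial set: {T ((r \lor ((r \lor \lnot r) \to \lnot ((r \to r) \leftrightarrow \lnot q))) \leftrightarrow ((p \land \lnot r) \to \lnot r))}.
T ((r \lor ((r \lor \lnot r) \to \lnot ((r \to r) \leftrightarrow \lnot q))) \leftrightarrow ((p \land \lnot r) \to \lnot r)): β-rule — branch into T (r \lor ((r \lor \lnot r) \to \lnot ((r \to r) \leftrightarrow \lnot q))), T ((p \land \lnot r) \to \lnot r)  //  F (r \lor ((r \lor \lnot r) \to \lnot ((r \to r) \leftrightarrow \lnot q))), F ((p \land \lnot r) \to \lnot r).
  branch 1 (add T (r \lor ((r \lor \lnot r) \to \lnot ((r \to r) \leftrightarrow \lnot q))), T ((p \land \lnot r) \to \lnot r)):
    T (r \lor ((r \lor \lnot r) \to \lnot ((r \to r) \leftrightarrow \lnot q))): β-rule — branch into T r  //  T ((r \lor \lnot r) \to \lnot ((r \to r) \leftrightarrow \lnot q)).
      branch 1.1 (add T r):
        T ((p \land \lnot r) \to \lnot r): β-rule — branch into F (p \land \lnot r)  //  T \lnot r.
          branch 1.1.1 (add F (p \land \lnot r)):
            F (p \land \lnot r): β-rule — branch into F p  //  F \lnot r.
              branch 1.1.1.1 (add F p):
                ○ open, literals {p=0, r=1}.
              branch 1.1.1.2 (add F \lnot r):
                ○ open, literals {r=1}.
          branch 1.1.2 (add T \lnot r):
            × closes — contains both r and \lnot r.
      branch 1.2 (add T ((r \lor \lnot r) \to \lnot ((r \to r) \leftrightarrow \lnot q))):
        T ((p \land \lnot r) \to \lnot r): β-rule — branch into F (p \land \lnot r)  //  T \lnot r.
          branch 1.2.1 (add F (p \land \lnot r)):
            T ((r \lor \lnot r) \to \lnot ((r \to r) \leftrightarrow \lnot q)): β-rule — branch into F (r \lor \lnot r)  //  T \lnot ((r \to r) \leftrightarrow \lnot q).
              branch 1.2.1.1 (add F (r \lor \lnot r)):
                F (r \lor \lnot r): α-rule — add F r, F \lnot r.
                × closes — contains both r and \lnot r.
              branch 1.2.1.2 (add T \lnot ((r \to r) \leftrightarrow \lnot q)):
                F (p \land \lnot r): β-rule — branch into F p  //  F \lnot r.
                  branch 1.2.1.2.1 (add F p):
                    T \lnot ((r \to r) \leftrightarrow \lnot q): β-rule — branch into T (r \to r), F \lnot q  //  F (r \to r), T \lnot q.
                      branch 1.2.1.2.1.1 (add T (r \to r), F \lnot q):
                        T (r \to r): β-rule — branch into F r  //  T r.
                          branch 1.2.1.2.1.1.1 (add F r):
                            ○ open, literals {p=0, q=1, r=0}.
                          branch 1.2.1.2.1.1.2 (add T r):
                            ○ open, literals {p=0, q=1, r=1}.
                      branch 1.2.1.2.1.2 (add F (r \to r), T \lnot q):
                        F (r \to r): α-rule — add T r, F r.
                        × closes — contains both r and \lnot r.
                  branch 1.2.1.2.2 (add F \lnot r):
                    T \lnot ((r \to r) \leftrightarrow \lnot q): β-rule — branch into T (r \to r), F \lnot q  //  F (r \to r), T \lnot q.
                      branch 1.2.1.2.2.1 (add T (r \to r), F \lnot q):
                        T (r \to r): β-rule — branch into F r  //  T r.
                          branch 1.2.1.2.2.1.1 (add F r):
                            × closes — contains both r and \lnot r.
                          branch 1.2.1.2.2.1.2 (add T r):
                            ○ open, literals {q=1, r=1}.
                      branch 1.2.1.2.2.2 (add F (r \to r), T \lnot q):
                        F (r \to r): α-rule — add T r, F r.
                        × closes — contains both r and \lnot r.
          branch 1.2.2 (add T \lnot r):
            T ((r \lor \lnot r) \to \lnot ((r \to r) \leftrightarrow \lnot q)): β-rule — branch into F (r \lor \lnot r)  //  T \lnot ((r \to r) \leftrightarrow \lnot q).
              branch 1.2.2.1 (add F (r \lor \lnot r)):
                F (r \lor \lnot r): α-rule — add F r, F \lnot r.
                × closes — contains both r and \lnot r.
              branch 1.2.2.2 (add T \lnot ((r \to r) \leftrightarrow \lnot q)):
                T \lnot ((r \to r) \leftrightarrow \lnot q): β-rule — branch into T (r \to r), F \lnot q  //  F (r \to r), T \lnot q.
                  branch 1.2.2.2.1 (add T (r \to r), F \lnot q):
                    T (r \to r): β-rule — branch into F r  //  T r.
                      branch 1.2.2.2.1.1 (add F r):
                        ○ open, literals {q=1, r=0}.
                      branch 1.2.2.2.1.2 (add T r):
                        × closes — contains both r and \lnot r.
                  branch 1.2.2.2.2 (add F (r \to r), T \lnot q):
                    F (r \to r): α-rule — add T r, F r.
                    × closes — contains both r and \lnot r.
  branch 2 (add F (r \lor ((r \lor \lnot r) \to \lnot ((r \to r) \leftrightarrow \lnot q))), F ((p \land \lnot r) \to \lnot r)):
    F (r \lor ((r \lor \lnot r) \to \lnot ((r \to r) \leftrightarrow \lnot q))): α-rule — add F r, F ((r \lor \lnot r) \to \lnot ((r \to r) \leftrightarrow \lnot q)).
    F ((p \land \lnot r) \to \lnot r): α-rule — add T (p \land \lnot r), F \lnot r.
    × closes — contains both r and \lnot r.
9 branches closed, 6 open.
Each open branch fixes some atoms; the unmentioned ones are free. Counting distinct full assignments: branch {p=0, r=1} (q) contributes 2 new; branch {r=1} (q, p) contributes 2 new; branch {p=0, q=1, r=0} (none free) contributes 1 new; branch {p=0, q=1, r=1} (none free) contributes 0 new; branch {q=1, r=1} (p) contributes 0 new; branch {q=1, r=0} (p) contributes 1 new. Total: 6.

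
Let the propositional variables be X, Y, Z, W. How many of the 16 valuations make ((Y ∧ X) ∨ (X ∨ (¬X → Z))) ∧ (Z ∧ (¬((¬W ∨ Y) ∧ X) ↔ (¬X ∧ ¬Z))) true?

Initial set: {(((Y ∧ X) ∨ (X ∨ (¬X → Z))) ∧ (Z ∧ (¬((¬W ∨ Y) ∧ X) ↔ (¬X ∧ ¬Z))))}.
(((Y ∧ X) ∨ (X ∨ (¬X → Z))) ∧ (Z ∧ (¬((¬W ∨ Y) ∧ X) ↔ (¬X ∧ ¬Z)))): α-rule — add ((Y ∧ X) ∨ (X ∨ (¬X → Z))), (Z ∧ (¬((¬W ∨ Y) ∧ X) ↔ (¬X ∧ ¬Z))).
(Z ∧ (¬((¬W ∨ Y) ∧ X) ↔ (¬X ∧ ¬Z))): α-rule — add Z, (¬((¬W ∨ Y) ∧ X) ↔ (¬X ∧ ¬Z)).
((Y ∧ X) ∨ (X ∨ (¬X → Z))): β-rule — branch into (Y ∧ X)  //  (X ∨ (¬X → Z)).
  branch 1 (add (Y ∧ X)):
    (Y ∧ X): α-rule — add Y, X.
    (¬((¬W ∨ Y) ∧ X) ↔ (¬X ∧ ¬Z)): β-rule — branch into ¬((¬W ∨ Y) ∧ X), (¬X ∧ ¬Z)  //  ¬¬((¬W ∨ Y) ∧ X), ¬(¬X ∧ ¬Z).
      branch 1.1 (add ¬((¬W ∨ Y) ∧ X), (¬X ∧ ¬Z)):
        (¬X ∧ ¬Z): α-rule — add ¬X, ¬Z.
        × closes — contains both X and ¬X.
      branch 1.2 (add ¬¬((¬W ∨ Y) ∧ X), ¬(¬X ∧ ¬Z)):
        ¬¬((¬W ∨ Y) ∧ X): α-rule — add (¬W ∨ Y), X.
        ¬(¬X ∧ ¬Z): β-rule — branch into ¬¬X  //  ¬¬Z.
          branch 1.2.1 (add ¬¬X):
            (¬W ∨ Y): β-rule — branch into ¬W  //  Y.
              branch 1.2.1.1 (add ¬W):
                ○ open, literals {W=false, X=true, Y=true, Z=true}.
              branch 1.2.1.2 (add Y):
                ○ open, literals {X=true, Y=true, Z=true}.
          branch 1.2.2 (add ¬¬Z):
            (¬W ∨ Y): β-rule — branch into ¬W  //  Y.
              branch 1.2.2.1 (add ¬W):
                ○ open, literals {W=false, X=true, Y=true, Z=true}.
              branch 1.2.2.2 (add Y):
                ○ open, literals {X=true, Y=true, Z=true}.
  branch 2 (add (X ∨ (¬X → Z))):
    (¬((¬W ∨ Y) ∧ X) ↔ (¬X ∧ ¬Z)): β-rule — branch into ¬((¬W ∨ Y) ∧ X), (¬X ∧ ¬Z)  //  ¬¬((¬W ∨ Y) ∧ X), ¬(¬X ∧ ¬Z).
      branch 2.1 (add ¬((¬W ∨ Y) ∧ X), (¬X ∧ ¬Z)):
        (¬X ∧ ¬Z): α-rule — add ¬X, ¬Z.
        × closes — contains both Z and ¬Z.
      branch 2.2 (add ¬¬((¬W ∨ Y) ∧ X), ¬(¬X ∧ ¬Z)):
        ¬¬((¬W ∨ Y) ∧ X): α-rule — add (¬W ∨ Y), X.
        (X ∨ (¬X → Z)): β-rule — branch into X  //  (¬X → Z).
          branch 2.2.1 (add X):
            ¬(¬X ∧ ¬Z): β-rule — branch into ¬¬X  //  ¬¬Z.
              branch 2.2.1.1 (add ¬¬X):
                (¬W ∨ Y): β-rule — branch into ¬W  //  Y.
                  branch 2.2.1.1.1 (add ¬W):
                    ○ open, literals {W=false, X=true, Z=true}.
                  branch 2.2.1.1.2 (add Y):
                    ○ open, literals {X=true, Y=true, Z=true}.
              branch 2.2.1.2 (add ¬¬Z):
                (¬W ∨ Y): β-rule — branch into ¬W  //  Y.
                  branch 2.2.1.2.1 (add ¬W):
                    ○ open, literals {W=false, X=true, Z=true}.
                  branch 2.2.1.2.2 (add Y):
                    ○ open, literals {X=true, Y=true, Z=true}.
          branch 2.2.2 (add (¬X → Z)):
            ¬(¬X ∧ ¬Z): β-rule — branch into ¬¬X  //  ¬¬Z.
              branch 2.2.2.1 (add ¬¬X):
                (¬W ∨ Y): β-rule — branch into ¬W  //  Y.
                  branch 2.2.2.1.1 (add ¬W):
                    (¬X → Z): β-rule — branch into ¬¬X  //  Z.
                      branch 2.2.2.1.1.1 (add ¬¬X):
                        ○ open, literals {W=false, X=true, Z=true}.
                      branch 2.2.2.1.1.2 (add Z):
                        ○ open, literals {W=false, X=true, Z=true}.
                  branch 2.2.2.1.2 (add Y):
                    (¬X → Z): β-rule — branch into ¬¬X  //  Z.
                      branch 2.2.2.1.2.1 (add ¬¬X):
                        ○ open, literals {X=true, Y=true, Z=true}.
                      branch 2.2.2.1.2.2 (add Z):
                        ○ open, literals {X=true, Y=true, Z=true}.
              branch 2.2.2.2 (add ¬¬Z):
                (¬W ∨ Y): β-rule — branch into ¬W  //  Y.
                  branch 2.2.2.2.1 (add ¬W):
                    (¬X → Z): β-rule — branch into ¬¬X  //  Z.
                      branch 2.2.2.2.1.1 (add ¬¬X):
                        ○ open, literals {W=false, X=true, Z=true}.
                      branch 2.2.2.2.1.2 (add Z):
                        ○ open, literals {W=false, X=true, Z=true}.
                  branch 2.2.2.2.2 (add Y):
                    (¬X → Z): β-rule — branch into ¬¬X  //  Z.
                      branch 2.2.2.2.2.1 (add ¬¬X):
                        ○ open, literals {X=true, Y=true, Z=true}.
                      branch 2.2.2.2.2.2 (add Z):
                        ○ open, literals {X=true, Y=true, Z=true}.
2 branches closed, 16 open.
Each open branch fixes some atoms; the unmentioned ones are free. Counting distinct full assignments: branch {W=false, X=true, Y=true, Z=true} (none free) contributes 1 new; branch {X=true, Y=true, Z=true} (W) contributes 1 new; branch {W=false, X=true, Y=true, Z=true} (none free) contributes 0 new; branch {X=true, Y=true, Z=true} (W) contributes 0 new; branch {W=false, X=true, Z=true} (Y) contributes 1 new; branch {X=true, Y=true, Z=true} (W) contributes 0 new; branch {W=false, X=true, Z=true} (Y) contributes 0 new; branch {X=true, Y=true, Z=true} (W) contributes 0 new; branch {W=false, X=true, Z=true} (Y) contributes 0 new; branch {W=false, X=true, Z=true} (Y) contributes 0 new; branch {X=true, Y=true, Z=true} (W) contributes 0 new; branch {X=true, Y=true, Z=true} (W) contributes 0 new; branch {W=false, X=true, Z=true} (Y) contributes 0 new; branch {W=false, X=true, Z=true} (Y) contributes 0 new; branch {X=true, Y=true, Z=true} (W) contributes 0 new; branch {X=true, Y=true, Z=true} (W) contributes 0 new. Total: 3.

3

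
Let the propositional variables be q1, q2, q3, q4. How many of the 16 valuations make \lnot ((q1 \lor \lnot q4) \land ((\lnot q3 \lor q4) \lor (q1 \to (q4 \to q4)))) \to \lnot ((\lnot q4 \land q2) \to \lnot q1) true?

12

Initial set: {(\lnot ((q1 \lor \lnot q4) \land ((\lnot q3 \lor q4) \lor (q1 \to (q4 \to q4)))) \to \lnot ((\lnot q4 \land q2) \to \lnot q1))}.
(\lnot ((q1 \lor \lnot q4) \land ((\lnot q3 \lor q4) \lor (q1 \to (q4 \to q4)))) \to \lnot ((\lnot q4 \land q2) \to \lnot q1)): β-rule — branch into \lnot \lnot ((q1 \lor \lnot q4) \land ((\lnot q3 \lor q4) \lor (q1 \to (q4 \to q4))))  //  \lnot ((\lnot q4 \land q2) \to \lnot q1).
  branch 1 (add \lnot \lnot ((q1 \lor \lnot q4) \land ((\lnot q3 \lor q4) \lor (q1 \to (q4 \to q4))))):
    \lnot \lnot ((q1 \lor \lnot q4) \land ((\lnot q3 \lor q4) \lor (q1 \to (q4 \to q4)))): α-rule — add (q1 \lor \lnot q4), ((\lnot q3 \lor q4) \lor (q1 \to (q4 \to q4))).
    (q1 \lor \lnot q4): β-rule — branch into q1  //  \lnot q4.
      branch 1.1 (add q1):
        ((\lnot q3 \lor q4) \lor (q1 \to (q4 \to q4))): β-rule — branch into (\lnot q3 \lor q4)  //  (q1 \to (q4 \to q4)).
          branch 1.1.1 (add (\lnot q3 \lor q4)):
            (\lnot q3 \lor q4): β-rule — branch into \lnot q3  //  q4.
              branch 1.1.1.1 (add \lnot q3):
                ○ open, literals {q1=T, q3=F}.
              branch 1.1.1.2 (add q4):
                ○ open, literals {q1=T, q4=T}.
          branch 1.1.2 (add (q1 \to (q4 \to q4))):
            (q1 \to (q4 \to q4)): β-rule — branch into \lnot q1  //  (q4 \to q4).
              branch 1.1.2.1 (add \lnot q1):
                × closes — contains both q1 and \lnot q1.
              branch 1.1.2.2 (add (q4 \to q4)):
                (q4 \to q4): β-rule — branch into \lnot q4  //  q4.
                  branch 1.1.2.2.1 (add \lnot q4):
                    ○ open, literals {q1=T, q4=F}.
                  branch 1.1.2.2.2 (add q4):
                    ○ open, literals {q1=T, q4=T}.
      branch 1.2 (add \lnot q4):
        ((\lnot q3 \lor q4) \lor (q1 \to (q4 \to q4))): β-rule — branch into (\lnot q3 \lor q4)  //  (q1 \to (q4 \to q4)).
          branch 1.2.1 (add (\lnot q3 \lor q4)):
            (\lnot q3 \lor q4): β-rule — branch into \lnot q3  //  q4.
              branch 1.2.1.1 (add \lnot q3):
                ○ open, literals {q3=F, q4=F}.
              branch 1.2.1.2 (add q4):
                × closes — contains both q4 and \lnot q4.
          branch 1.2.2 (add (q1 \to (q4 \to q4))):
            (q1 \to (q4 \to q4)): β-rule — branch into \lnot q1  //  (q4 \to q4).
              branch 1.2.2.1 (add \lnot q1):
                ○ open, literals {q1=F, q4=F}.
              branch 1.2.2.2 (add (q4 \to q4)):
                (q4 \to q4): β-rule — branch into \lnot q4  //  q4.
                  branch 1.2.2.2.1 (add \lnot q4):
                    ○ open, literals {q4=F}.
                  branch 1.2.2.2.2 (add q4):
                    × closes — contains both q4 and \lnot q4.
  branch 2 (add \lnot ((\lnot q4 \land q2) \to \lnot q1)):
    \lnot ((\lnot q4 \land q2) \to \lnot q1): α-rule — add (\lnot q4 \land q2), \lnot \lnot q1.
    (\lnot q4 \land q2): α-rule — add \lnot q4, q2.
    ○ open, literals {q1=T, q2=T, q4=F}.
3 branches closed, 8 open.
Each open branch fixes some atoms; the unmentioned ones are free. Counting distinct full assignments: branch {q1=T, q3=F} (q2, q4) contributes 4 new; branch {q1=T, q4=T} (q2, q3) contributes 2 new; branch {q1=T, q4=F} (q2, q3) contributes 2 new; branch {q1=T, q4=T} (q2, q3) contributes 0 new; branch {q3=F, q4=F} (q1, q2) contributes 2 new; branch {q1=F, q4=F} (q2, q3) contributes 2 new; branch {q4=F} (q1, q2, q3) contributes 0 new; branch {q1=T, q2=T, q4=F} (q3) contributes 0 new. Total: 12.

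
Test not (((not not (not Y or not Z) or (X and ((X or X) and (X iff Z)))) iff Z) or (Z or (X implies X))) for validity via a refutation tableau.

Not valid

Assume the negation and expand:
Initial set: {not not (((not not (not Y or not Z) or (X and ((X or X) and (X iff Z)))) iff Z) or (Z or (X implies X)))}.
not not (((not not (not Y or not Z) or (X and ((X or X) and (X iff Z)))) iff Z) or (Z or (X implies X))): β-rule — branch into ((not not (not Y or not Z) or (X and ((X or X) and (X iff Z)))) iff Z)  //  (Z or (X implies X)).
  branch 1 (add ((not not (not Y or not Z) or (X and ((X or X) and (X iff Z)))) iff Z)):
    ((not not (not Y or not Z) or (X and ((X or X) and (X iff Z)))) iff Z): β-rule — branch into (not not (not Y or not Z) or (X and ((X or X) and (X iff Z)))), Z  //  not (not not (not Y or not Z) or (X and ((X or X) and (X iff Z)))), not Z.
      branch 1.1 (add (not not (not Y or not Z) or (X and ((X or X) and (X iff Z)))), Z):
        (not not (not Y or not Z) or (X and ((X or X) and (X iff Z)))): β-rule — branch into not not (not Y or not Z)  //  (X and ((X or X) and (X iff Z))).
          branch 1.1.1 (add not not (not Y or not Z)):
            not not (not Y or not Z): drop double negation, giving (not Y or not Z).
            (not Y or not Z): β-rule — branch into not Y  //  not Z.
              branch 1.1.1.1 (add not Y):
                ○ open, literals {Y=F, Z=T}.
              branch 1.1.1.2 (add not Z):
                × closes — contains both Z and not Z.
          branch 1.1.2 (add (X and ((X or X) and (X iff Z)))):
            (X and ((X or X) and (X iff Z))): α-rule — add X, ((X or X) and (X iff Z)).
            ((X or X) and (X iff Z)): α-rule — add (X or X), (X iff Z).
            (X or X): β-rule — branch into X  //  X.
              branch 1.1.2.1 (add X):
                (X iff Z): β-rule — branch into X, Z  //  not X, not Z.
                  branch 1.1.2.1.1 (add X, Z):
                    ○ open, literals {X=T, Z=T}.
                  branch 1.1.2.1.2 (add not X, not Z):
                    × closes — contains both X and not X.
              branch 1.1.2.2 (add X):
                (X iff Z): β-rule — branch into X, Z  //  not X, not Z.
                  branch 1.1.2.2.1 (add X, Z):
                    ○ open, literals {X=T, Z=T}.
                  branch 1.1.2.2.2 (add not X, not Z):
                    × closes — contains both X and not X.
      branch 1.2 (add not (not not (not Y or not Z) or (X and ((X or X) and (X iff Z)))), not Z):
        not (not not (not Y or not Z) or (X and ((X or X) and (X iff Z)))): α-rule — add not not not (not Y or not Z), not (X and ((X or X) and (X iff Z))).
        not not not (not Y or not Z): drop double negation, giving not (not Y or not Z).
        not (not Y or not Z): α-rule — add not not Y, not not Z.
        × closes — contains both Z and not Z.
  branch 2 (add (Z or (X implies X))):
    (Z or (X implies X)): β-rule — branch into Z  //  (X implies X).
      branch 2.1 (add Z):
        ○ open, literals {Z=T}.
      branch 2.2 (add (X implies X)):
        (X implies X): β-rule — branch into not X  //  X.
          branch 2.2.1 (add not X):
            ○ open, literals {X=F}.
          branch 2.2.2 (add X):
            ○ open, literals {X=T}.
4 branches closed, 6 open.
An open branch gives a countermodel: Y=F, Z=T (unmentioned atoms arbitrary); under it the original formula is false.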